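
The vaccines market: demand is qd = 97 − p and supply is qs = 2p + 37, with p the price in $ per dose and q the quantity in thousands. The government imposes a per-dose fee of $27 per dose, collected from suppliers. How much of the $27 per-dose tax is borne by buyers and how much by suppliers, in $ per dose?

Before the tax: set 97 − p = 2p + 37 → p* = $20, q* = 77.
With the tax collected from suppliers, supply shifts: qs = 2(p − 27) + 37.
New equilibrium: buyers pay $38, suppliers receive $11, q = 59. (Wedge: pb − ps = 27.)
Burden on buyers: $18; on suppliers: $9. (They sum to $27.)

Buyers bear $18 per dose; suppliers bear $9 per dose.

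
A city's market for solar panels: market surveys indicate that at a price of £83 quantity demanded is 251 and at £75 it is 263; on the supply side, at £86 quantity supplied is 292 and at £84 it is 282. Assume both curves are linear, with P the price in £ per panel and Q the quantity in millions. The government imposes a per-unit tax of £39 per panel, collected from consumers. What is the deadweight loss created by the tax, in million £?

Deadweight loss = £877.5 million.

Demand slope: (263 − 251)/(75 − 83) = -1.5, so Qd = 375.5 − 1.5P.
Supply slope: (282 − 292)/(84 − 86) = 5, so Qs = 5P − 138.
Before the tax: set 375.5 − 1.5P = 5P − 138 → P* = £79, Q* = 257.
With the tax collected from consumers, demand (in seller-price terms) shifts: Qd = 375.5 − 1.5(P + 39).
New equilibrium: consumers pay £109, producers receive £70, Q = 212. (Wedge: Pb − Ps = 39.)
Quantity falls by |ΔQ| = |257 − 212| = 45.
DWL = ½ · t · |ΔQ| = ½ · 39 · 45 = £877.5.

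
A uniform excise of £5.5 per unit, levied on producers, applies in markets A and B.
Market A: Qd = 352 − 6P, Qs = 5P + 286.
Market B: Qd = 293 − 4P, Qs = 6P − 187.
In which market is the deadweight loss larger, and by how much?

Market A, by £4.95.

Market A: pre-tax P* = £6, Q* = 316; post-tax Q = 301; deadweight loss = £41.25.
Market B: pre-tax P* = £48, Q* = 101; post-tax Q = 87.8; deadweight loss = £36.3.
Difference: £41.25 vs £36.3 → market A is larger by £4.95.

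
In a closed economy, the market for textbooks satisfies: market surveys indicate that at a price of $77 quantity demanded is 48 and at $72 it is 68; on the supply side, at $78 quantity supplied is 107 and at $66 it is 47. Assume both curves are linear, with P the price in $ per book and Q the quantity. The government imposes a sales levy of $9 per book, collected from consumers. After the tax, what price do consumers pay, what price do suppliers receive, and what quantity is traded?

Consumers pay $76; suppliers receive $67; quantity = 52.

Demand slope: (68 − 48)/(72 − 77) = -4, so Qd = 356 − 4P.
Supply slope: (47 − 107)/(66 − 78) = 5, so Qs = 5P − 283.
Before the tax: set 356 − 4P = 5P − 283 → P* = $71, Q* = 72.
With the tax collected from consumers, demand (in seller-price terms) shifts: Qd = 356 − 4(P + 9).
Solving gives Q = 52 with consumers paying $76 and suppliers receiving $67 (the $9 wedge).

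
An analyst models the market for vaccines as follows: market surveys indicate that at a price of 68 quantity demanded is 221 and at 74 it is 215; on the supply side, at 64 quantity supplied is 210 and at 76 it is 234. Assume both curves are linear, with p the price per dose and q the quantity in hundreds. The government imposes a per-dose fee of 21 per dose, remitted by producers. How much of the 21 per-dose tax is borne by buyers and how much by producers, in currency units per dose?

Demand slope: (215 − 221)/(74 − 68) = -1, so qd = 289 − p.
Supply slope: (234 − 210)/(76 − 64) = 2, so qs = 2p + 82.
Before the tax: set 289 − p = 2p + 82 → p* = 69, q* = 220.
With the tax collected from producers, supply shifts: qs = 2(p − 21) + 82.
Solving gives q = 206 with buyers paying 83 and producers receiving 62 (the 21 wedge).
Burden on buyers: 14; on producers: 7. (They sum to 21.)
The less price-elastic side of the market bears the larger share of a per-unit tax.

Buyers bear 14 per dose; producers bear 7 per dose.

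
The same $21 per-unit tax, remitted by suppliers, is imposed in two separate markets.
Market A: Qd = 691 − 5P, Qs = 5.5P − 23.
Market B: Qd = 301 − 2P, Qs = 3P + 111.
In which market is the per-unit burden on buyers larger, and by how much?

Market B, by $1.6.

Market A: pre-tax P* = $68, Q* = 351; post-tax Q = 296; per-unit burden on buyers = $11.
Market B: pre-tax P* = $38, Q* = 225; post-tax Q = 199.8; per-unit burden on buyers = $12.6.
Difference: $11 vs $12.6 → market B is larger by $1.6.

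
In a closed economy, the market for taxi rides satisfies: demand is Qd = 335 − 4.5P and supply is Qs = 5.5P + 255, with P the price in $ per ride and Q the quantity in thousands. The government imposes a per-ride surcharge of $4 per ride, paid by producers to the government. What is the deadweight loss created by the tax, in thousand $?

Before the tax: set 335 − 4.5P = 5.5P + 255 → P* = $8, Q* = 299.
With the tax collected from producers, supply shifts: Qs = 5.5(P − 4) + 255.
New equilibrium: consumers pay $10.2, producers receive $6.2, Q = 289.1. (Wedge: Pb − Ps = 4.)
Quantity falls by |ΔQ| = |299 − 289.1| = 9.9.
DWL = ½ · t · |ΔQ| = ½ · 4 · 9.9 = $19.8.

Deadweight loss = $19.8 thousand.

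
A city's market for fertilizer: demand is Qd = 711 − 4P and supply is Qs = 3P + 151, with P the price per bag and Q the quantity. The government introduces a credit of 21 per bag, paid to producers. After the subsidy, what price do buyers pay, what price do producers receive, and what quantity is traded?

Buyers pay 71; producers receive 92; quantity = 427.

Before the subsidy: set 711 − 4P = 3P + 151 → P* = 80, Q* = 391.
With a per-unit subsidy paid to producers, each receives P + 21 per unit sold, so supply becomes Qs = 3(P + 21) + 151.
New equilibrium: buyers pay 71, producers receive 92, Q = 427. (Wedge: Pb − Ps = −21.)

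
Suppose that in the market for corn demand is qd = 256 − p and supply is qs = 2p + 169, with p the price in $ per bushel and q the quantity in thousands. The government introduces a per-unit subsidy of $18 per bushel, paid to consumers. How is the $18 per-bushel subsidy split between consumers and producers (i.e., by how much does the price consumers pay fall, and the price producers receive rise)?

Before the subsidy: set 256 − p = 2p + 169 → p* = $29, q* = 227.
With a per-unit subsidy paid to consumers, each effectively pays p − 18, so demand becomes qd = 256 − (p − 18).
Solving gives q = 239 with consumers paying $17 and producers receiving $35 (the $18 wedge).
Gain to consumers: $12; to producers: $6. (They sum to $18.)

Consumers gain $12 per bushel; producers gain $6 per bushel.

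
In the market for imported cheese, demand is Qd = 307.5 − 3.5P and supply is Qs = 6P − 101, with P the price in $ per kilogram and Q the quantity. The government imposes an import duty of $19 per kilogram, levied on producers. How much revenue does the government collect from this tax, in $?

Tax revenue = $2185.

Without the tax, 307.5 − 3.5P = 6P − 101 gives 9.5P = 408.5, so P* = $43 and Q* = 157.
With the tax collected from producers, supply shifts: Qs = 6(P − 19) − 101.
Solving gives Q = 115 with buyers paying $55 and producers receiving $36 (the $19 wedge).
Revenue = t · Q = 19 · 115 = $2185.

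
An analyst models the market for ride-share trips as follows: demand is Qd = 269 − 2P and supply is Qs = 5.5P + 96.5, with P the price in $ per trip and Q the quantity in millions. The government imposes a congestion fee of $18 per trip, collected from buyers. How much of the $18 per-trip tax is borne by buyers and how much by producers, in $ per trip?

Without the tax, 269 − 2P = 5.5P + 96.5 gives 7.5P = 172.5, so P* = $23 and Q* = 223.
With the tax collected from buyers, demand (in seller-price terms) shifts: Qd = 269 − 2(P + 18).
Solving gives Q = 196.6 with buyers paying $36.2 and producers receiving $18.2 (the $18 wedge).
Burden on buyers: $13.2; on producers: $4.8. (They sum to $18.)
The less price-elastic side of the market bears the larger share of a per-unit tax.

Buyers bear $13.2 per trip; producers bear $4.8 per trip.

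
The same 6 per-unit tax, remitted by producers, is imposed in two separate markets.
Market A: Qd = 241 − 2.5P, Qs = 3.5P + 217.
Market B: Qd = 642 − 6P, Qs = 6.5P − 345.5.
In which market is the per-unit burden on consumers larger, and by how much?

Market A, by 0.38.

Market A: pre-tax P* = 4, Q* = 231; post-tax Q = 222.25; per-unit burden on consumers = 3.5.
Market B: pre-tax P* = 79, Q* = 168; post-tax Q = 149.28; per-unit burden on consumers = 3.12.
Difference: 3.5 vs 3.12 → market A is larger by 0.38.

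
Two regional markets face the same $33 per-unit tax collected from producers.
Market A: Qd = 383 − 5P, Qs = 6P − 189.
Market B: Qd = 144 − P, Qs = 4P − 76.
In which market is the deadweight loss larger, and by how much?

Market A: pre-tax P* = $52, Q* = 123; post-tax Q = 33; deadweight loss = $1485.
Market B: pre-tax P* = $44, Q* = 100; post-tax Q = 73.6; deadweight loss = $435.6.
Difference: $1485 vs $435.6 → market A is larger by $1049.4.

Market A, by $1049.4.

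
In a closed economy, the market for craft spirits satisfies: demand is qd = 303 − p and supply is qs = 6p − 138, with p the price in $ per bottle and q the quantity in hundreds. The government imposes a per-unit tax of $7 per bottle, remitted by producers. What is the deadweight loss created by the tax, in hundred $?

Before the tax: set 303 − p = 6p − 138 → p* = $63, q* = 240.
With the tax collected from producers, supply shifts: qs = 6(p − 7) − 138.
Solving gives q = 234 with buyers paying $69 and producers receiving $62 (the $7 wedge).
Quantity falls by |ΔQ| = |240 − 234| = 6.
DWL = ½ · t · |ΔQ| = ½ · 7 · 6 = $21.

Deadweight loss = $21 hundred.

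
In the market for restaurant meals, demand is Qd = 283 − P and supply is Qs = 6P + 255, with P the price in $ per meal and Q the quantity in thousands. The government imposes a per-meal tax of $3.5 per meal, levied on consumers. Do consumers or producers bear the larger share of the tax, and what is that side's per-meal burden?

Consumers bear the larger share: $3 per meal.

Without the tax, 283 − P = 6P + 255 gives 7P = 28, so P* = $4 and Q* = 279.
With the tax collected from consumers, demand (in seller-price terms) shifts: Qd = 283 − (P + 3.5).
Solving gives Q = 276 with consumers paying $7 and producers receiving $3.5 (the $3.5 wedge).
Per-meal burden: consumers $3, producers $0.5.
Consumers take the larger share because demand is less price-elastic here (demand slope 1 vs supply slope 6).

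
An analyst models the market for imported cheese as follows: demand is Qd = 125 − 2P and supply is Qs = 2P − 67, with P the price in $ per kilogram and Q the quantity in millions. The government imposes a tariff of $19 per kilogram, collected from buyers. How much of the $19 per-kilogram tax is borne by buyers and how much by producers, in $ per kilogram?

Before the tax: set 125 − 2P = 2P − 67 → P* = $48, Q* = 29.
With the tax collected from buyers, demand (in seller-price terms) shifts: Qd = 125 − 2(P + 19).
New equilibrium: buyers pay $57.5, producers receive $38.5, Q = 10. (Wedge: Pb − Ps = 19.)
Burden on buyers: $9.5; on producers: $9.5. (They sum to $19.)

Buyers bear $9.5 per kilogram; producers bear $9.5 per kilogram.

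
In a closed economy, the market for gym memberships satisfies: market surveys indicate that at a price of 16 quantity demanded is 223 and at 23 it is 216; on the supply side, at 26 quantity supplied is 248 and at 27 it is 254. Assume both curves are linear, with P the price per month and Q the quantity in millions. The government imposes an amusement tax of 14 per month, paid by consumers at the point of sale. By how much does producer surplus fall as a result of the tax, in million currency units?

Demand slope: (216 − 223)/(23 − 16) = -1, so Qd = 239 − P.
Supply slope: (254 − 248)/(27 − 26) = 6, so Qs = 6P + 92.
Before the tax: set 239 − P = 6P + 92 → P* = 21, Q* = 218.
With the tax collected from consumers, demand (in seller-price terms) shifts: Qd = 239 − (P + 14).
Solving gives Q = 206 with consumers paying 33 and suppliers receiving 19 (the 14 wedge).
ΔPS is the trapezoid between Q = 206 and Q = 218 of height 2: ½ · (218 + 206) · 2 = 424.

Producer surplus falls by 424 million.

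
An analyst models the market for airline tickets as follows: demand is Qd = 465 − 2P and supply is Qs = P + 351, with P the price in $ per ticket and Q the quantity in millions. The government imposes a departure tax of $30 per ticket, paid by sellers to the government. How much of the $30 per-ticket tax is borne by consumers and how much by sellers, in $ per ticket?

Before the tax: set 465 − 2P = P + 351 → P* = $38, Q* = 389.
With the tax collected from sellers, supply shifts: Qs = (P − 30) + 351.
Solving gives Q = 369 with consumers paying $48 and sellers receiving $18 (the $30 wedge).
Burden on consumers: $10; on sellers: $20. (They sum to $30.)

Consumers bear $10 per ticket; sellers bear $20 per ticket.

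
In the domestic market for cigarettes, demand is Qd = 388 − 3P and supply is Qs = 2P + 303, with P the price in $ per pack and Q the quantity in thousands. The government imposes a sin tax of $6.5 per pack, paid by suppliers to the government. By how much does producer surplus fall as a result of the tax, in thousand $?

Producer surplus falls by $1299.09 thousand.

Without the tax, 388 − 3P = 2P + 303 gives 5P = 85, so P* = $17 and Q* = 337.
With the tax collected from suppliers, supply shifts: Qs = 2(P − 6.5) + 303.
Solving gives Q = 329.2 with consumers paying $19.6 and suppliers receiving $13.1 (the $6.5 wedge).
ΔPS is the trapezoid between Q = 329.2 and Q = 337 of height $3.9: ½ · (337 + 329.2) · 3.9 = $1299.09.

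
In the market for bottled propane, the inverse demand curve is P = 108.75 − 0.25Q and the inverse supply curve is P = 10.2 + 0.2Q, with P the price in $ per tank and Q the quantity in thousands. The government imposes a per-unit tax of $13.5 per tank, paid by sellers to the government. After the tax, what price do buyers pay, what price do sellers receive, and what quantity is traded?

Rewrite in direct form: Qd = 435 − 4P and Qs = 5P − 51.
Before the tax: set 435 − 4P = 5P − 51 → P* = $54, Q* = 219.
With the tax collected from sellers, supply shifts: Qs = 5(P − 13.5) − 51.
New equilibrium: buyers pay $61.5, sellers receive $48, Q = 189. (Wedge: Pb − Ps = 13.5.)
The less price-elastic side of the market bears the larger share of a per-unit tax.

Buyers pay $61.5; sellers receive $48; quantity = 189.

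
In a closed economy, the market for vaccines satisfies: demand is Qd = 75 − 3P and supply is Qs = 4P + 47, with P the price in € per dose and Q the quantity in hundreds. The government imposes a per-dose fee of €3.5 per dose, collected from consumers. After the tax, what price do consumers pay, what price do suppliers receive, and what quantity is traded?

Before the tax: set 75 − 3P = 4P + 47 → P* = €4, Q* = 63.
With the tax collected from consumers, demand (in seller-price terms) shifts: Qd = 75 − 3(P + 3.5).
New equilibrium: consumers pay €6, suppliers receive €2.5, Q = 57. (Wedge: Pb − Ps = 3.5.)

Consumers pay €6; suppliers receive €2.5; quantity = 57.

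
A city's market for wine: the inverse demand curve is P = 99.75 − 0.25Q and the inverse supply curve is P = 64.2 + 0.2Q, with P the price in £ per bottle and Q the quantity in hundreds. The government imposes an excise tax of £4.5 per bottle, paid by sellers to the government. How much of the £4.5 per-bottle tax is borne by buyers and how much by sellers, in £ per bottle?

Buyers bear £2.5 per bottle; sellers bear £2 per bottle.

Rewrite in direct form: Qd = 399 − 4P and Qs = 5P − 321.
Without the tax, 399 − 4P = 5P − 321 gives 9P = 720, so P* = £80 and Q* = 79.
With the tax collected from sellers, supply shifts: Qs = 5(P − 4.5) − 321.
Solving gives Q = 69 with buyers paying £82.5 and sellers receiving £78 (the £4.5 wedge).
Burden on buyers: £2.5; on sellers: £2. (They sum to £4.5.)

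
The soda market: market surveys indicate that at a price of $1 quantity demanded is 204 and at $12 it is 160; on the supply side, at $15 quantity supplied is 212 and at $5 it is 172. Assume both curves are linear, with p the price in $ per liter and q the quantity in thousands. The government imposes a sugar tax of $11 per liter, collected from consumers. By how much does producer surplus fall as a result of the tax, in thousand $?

Producer surplus falls by $929.5 thousand.

Demand slope: (160 − 204)/(12 − 1) = -4, so qd = 208 − 4p.
Supply slope: (172 − 212)/(5 − 15) = 4, so qs = 4p + 152.
Without the tax, 208 − 4p = 4p + 152 gives 8p = 56, so p* = $7 and q* = 180.
With the tax collected from consumers, demand (in seller-price terms) shifts: qd = 208 − 4(p + 11).
New equilibrium: consumers pay $12.5, suppliers receive $1.5, q = 158. (Wedge: pb − ps = 11.)
ΔPS is the trapezoid between Q = 158 and Q = 180 of height $5.5: ½ · (180 + 158) · 5.5 = $929.5.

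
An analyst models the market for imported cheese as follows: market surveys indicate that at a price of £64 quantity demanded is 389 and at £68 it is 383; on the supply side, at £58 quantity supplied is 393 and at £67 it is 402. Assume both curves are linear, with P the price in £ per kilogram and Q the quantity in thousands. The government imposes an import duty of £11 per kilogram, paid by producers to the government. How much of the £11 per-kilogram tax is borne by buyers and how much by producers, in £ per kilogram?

Demand slope: (383 − 389)/(68 − 64) = -1.5, so Qd = 485 − 1.5P.
Supply slope: (402 − 393)/(67 − 58) = 1, so Qs = P + 335.
Without the tax, 485 − 1.5P = P + 335 gives 2.5P = 150, so P* = £60 and Q* = 395.
With the tax collected from producers, supply shifts: Qs = (P − 11) + 335.
New equilibrium: buyers pay £64.4, producers receive £53.4, Q = 388.4. (Wedge: Pb − Ps = 11.)
Burden on buyers: £4.4; on producers: £6.6. (They sum to £11.)
The less price-elastic side of the market bears the larger share of a per-unit tax.

Buyers bear £4.4 per kilogram; producers bear £6.6 per kilogram.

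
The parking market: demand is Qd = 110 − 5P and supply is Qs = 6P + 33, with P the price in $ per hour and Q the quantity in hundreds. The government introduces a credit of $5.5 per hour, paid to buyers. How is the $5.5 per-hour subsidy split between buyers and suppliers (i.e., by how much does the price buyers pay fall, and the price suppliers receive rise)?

Buyers gain $3 per hour; suppliers gain $2.5 per hour.

Without the subsidy, 110 − 5P = 6P + 33 gives 11P = 77, so P* = $7 and Q* = 75.
With a per-unit subsidy paid to buyers, each effectively pays P − 5.5, so demand becomes Qd = 110 − 5(P − 5.5).
Solving gives Q = 90 with buyers paying $4 and suppliers receiving $9.5 (the $5.5 wedge).
Gain to buyers: $3; to suppliers: $2.5. (They sum to $5.5.)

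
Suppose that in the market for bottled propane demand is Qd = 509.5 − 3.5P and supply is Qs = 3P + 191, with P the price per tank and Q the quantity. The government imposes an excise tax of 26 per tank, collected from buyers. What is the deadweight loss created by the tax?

Deadweight loss = 546.

Without the tax, 509.5 − 3.5P = 3P + 191 gives 6.5P = 318.5, so P* = 49 and Q* = 338.
With the tax collected from buyers, demand (in seller-price terms) shifts: Qd = 509.5 − 3.5(P + 26).
Solving gives Q = 296 with buyers paying 61 and suppliers receiving 35 (the 26 wedge).
Quantity falls by |ΔQ| = |338 − 296| = 42.
DWL = ½ · t · |ΔQ| = ½ · 26 · 42 = 546.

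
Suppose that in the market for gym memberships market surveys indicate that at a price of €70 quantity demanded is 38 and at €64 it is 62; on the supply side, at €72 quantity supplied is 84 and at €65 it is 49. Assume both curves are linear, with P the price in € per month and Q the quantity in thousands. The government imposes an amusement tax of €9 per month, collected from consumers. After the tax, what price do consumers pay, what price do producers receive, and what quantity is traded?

Demand slope: (62 − 38)/(64 − 70) = -4, so Qd = 318 − 4P.
Supply slope: (49 − 84)/(65 − 72) = 5, so Qs = 5P − 276.
Without the tax, 318 − 4P = 5P − 276 gives 9P = 594, so P* = €66 and Q* = 54.
With the tax collected from consumers, demand (in seller-price terms) shifts: Qd = 318 − 4(P + 9).
New equilibrium: consumers pay €71, producers receive €62, Q = 34. (Wedge: Pb − Ps = 9.)

Consumers pay €71; producers receive €62; quantity = 34.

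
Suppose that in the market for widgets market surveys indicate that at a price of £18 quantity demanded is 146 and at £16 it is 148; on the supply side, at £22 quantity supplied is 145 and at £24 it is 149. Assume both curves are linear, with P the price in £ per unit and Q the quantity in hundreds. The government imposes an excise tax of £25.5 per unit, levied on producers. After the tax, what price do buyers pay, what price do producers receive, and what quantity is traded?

Buyers pay £38; producers receive £12.5; quantity = 126.

Demand slope: (148 − 146)/(16 − 18) = -1, so Qd = 164 − P.
Supply slope: (149 − 145)/(24 − 22) = 2, so Qs = 2P + 101.
Before the tax: set 164 − P = 2P + 101 → P* = £21, Q* = 143.
With the tax collected from producers, supply shifts: Qs = 2(P − 25.5) + 101.
New equilibrium: buyers pay £38, producers receive £12.5, Q = 126. (Wedge: Pb − Ps = 25.5.)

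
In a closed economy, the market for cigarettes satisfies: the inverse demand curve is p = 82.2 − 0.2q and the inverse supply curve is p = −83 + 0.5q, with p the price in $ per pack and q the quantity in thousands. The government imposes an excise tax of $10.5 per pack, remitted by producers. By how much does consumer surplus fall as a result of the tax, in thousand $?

Inverting to q(p) form: qd = 411 − 5p; qs = 2p + 166.
Without the tax, 411 − 5p = 2p + 166 gives 7p = 245, so p* = $35 and q* = 236.
With the tax collected from producers, supply shifts: qs = 2(p − 10.5) + 166.
Solving gives q = 221 with consumers paying $38 and producers receiving $27.5 (the $10.5 wedge).
ΔCS is the trapezoid between Q = 221 and Q = 236 of height $3: ½ · (236 + 221) · 3 = $685.5.

Consumer surplus falls by $685.5 thousand.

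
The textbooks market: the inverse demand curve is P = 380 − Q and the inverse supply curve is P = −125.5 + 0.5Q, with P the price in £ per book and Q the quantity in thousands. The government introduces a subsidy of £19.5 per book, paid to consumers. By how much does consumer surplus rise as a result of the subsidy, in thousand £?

Consumer surplus rises by £4465.5 thousand.

Inverting to Q(P) form: Qd = 380 − P; Qs = 2P + 251.
Without the subsidy, 380 − P = 2P + 251 gives 3P = 129, so P* = £43 and Q* = 337.
With a per-unit subsidy paid to consumers, each effectively pays P − 19.5, so demand becomes Qd = 380 − (P − 19.5).
New equilibrium: consumers pay £30, suppliers receive £49.5, Q = 350. (Wedge: Pb − Ps = −19.5.)
ΔCS is the trapezoid between Q = 350 and Q = 337 of height £13: ½ · (337 + 350) · 13 = £4465.5.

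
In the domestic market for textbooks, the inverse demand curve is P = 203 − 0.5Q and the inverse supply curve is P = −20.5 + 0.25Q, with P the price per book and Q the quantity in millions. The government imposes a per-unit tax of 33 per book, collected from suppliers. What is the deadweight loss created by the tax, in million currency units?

Inverting to Q(P) form: Qd = 406 − 2P; Qs = 4P + 82.
Before the tax: set 406 − 2P = 4P + 82 → P* = 54, Q* = 298.
With the tax collected from suppliers, supply shifts: Qs = 4(P − 33) + 82.
Solving gives Q = 254 with buyers paying 76 and suppliers receiving 43 (the 33 wedge).
Quantity falls by |ΔQ| = |298 − 254| = 44.
DWL = ½ · t · |ΔQ| = ½ · 33 · 44 = 726.

Deadweight loss = 726 million.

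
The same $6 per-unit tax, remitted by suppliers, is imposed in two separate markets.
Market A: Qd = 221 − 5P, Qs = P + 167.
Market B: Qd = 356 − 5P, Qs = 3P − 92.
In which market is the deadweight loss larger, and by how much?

Market A: pre-tax P* = $9, Q* = 176; post-tax Q = 171; deadweight loss = $15.
Market B: pre-tax P* = $56, Q* = 76; post-tax Q = 64.75; deadweight loss = $33.75.
Difference: $15 vs $33.75 → market B is larger by $18.75.

Market B, by $18.75.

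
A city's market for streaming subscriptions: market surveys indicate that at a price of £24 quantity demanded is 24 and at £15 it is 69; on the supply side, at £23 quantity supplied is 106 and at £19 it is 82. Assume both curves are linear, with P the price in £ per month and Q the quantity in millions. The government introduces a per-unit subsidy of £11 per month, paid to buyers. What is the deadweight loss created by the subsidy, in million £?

Demand slope: (69 − 24)/(15 − 24) = -5, so Qd = 144 − 5P.
Supply slope: (82 − 106)/(19 − 23) = 6, so Qs = 6P − 32.
Without the subsidy, 144 − 5P = 6P − 32 gives 11P = 176, so P* = £16 and Q* = 64.
With a per-unit subsidy paid to buyers, each effectively pays P − 11, so demand becomes Qd = 144 − 5(P − 11).
New equilibrium: buyers pay £10, producers receive £21, Q = 94. (Wedge: Pb − Ps = −11.)
Quantity rises by |ΔQ| = |64 − 94| = 30.
DWL = ½ · t · |ΔQ| = ½ · 11 · 30 = £165.

Deadweight loss = £165 million.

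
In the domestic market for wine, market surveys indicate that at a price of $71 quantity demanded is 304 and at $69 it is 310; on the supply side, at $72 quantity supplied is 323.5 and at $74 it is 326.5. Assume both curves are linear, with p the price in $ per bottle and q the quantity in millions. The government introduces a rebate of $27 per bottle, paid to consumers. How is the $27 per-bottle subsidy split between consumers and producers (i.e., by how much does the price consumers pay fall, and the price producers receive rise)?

Demand slope: (310 − 304)/(69 − 71) = -3, so qd = 517 − 3p.
Supply slope: (326.5 − 323.5)/(74 − 72) = 1.5, so qs = 1.5p + 215.5.
Without the subsidy, 517 − 3p = 1.5p + 215.5 gives 4.5p = 301.5, so p* = $67 and q* = 316.
With a per-unit subsidy paid to consumers, each effectively pays p − 27, so demand becomes qd = 517 − 3(p − 27).
Solving gives q = 343 with consumers paying $58 and producers receiving $85 (the $27 wedge).
Gain to consumers: $9; to producers: $18. (They sum to $27.)

Consumers gain $9 per bottle; producers gain $18 per bottle.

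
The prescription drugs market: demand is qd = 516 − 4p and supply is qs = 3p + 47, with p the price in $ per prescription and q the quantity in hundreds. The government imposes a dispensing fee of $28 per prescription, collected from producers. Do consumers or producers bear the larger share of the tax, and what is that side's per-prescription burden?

Without the tax, 516 − 4p = 3p + 47 gives 7p = 469, so p* = $67 and q* = 248.
With the tax collected from producers, supply shifts: qs = 3(p − 28) + 47.
Solving gives q = 200 with consumers paying $79 and producers receiving $51 (the $28 wedge).
Per-prescription burden: consumers $12, producers $16.
Producers take the larger share because supply is less price-elastic here (demand slope 4 vs supply slope 3).

Producers bear the larger share: $16 per prescription.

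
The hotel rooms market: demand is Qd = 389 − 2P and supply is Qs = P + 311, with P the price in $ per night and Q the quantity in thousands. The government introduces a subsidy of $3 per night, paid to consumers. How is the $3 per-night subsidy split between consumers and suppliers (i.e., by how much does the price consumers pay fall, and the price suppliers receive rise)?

Before the subsidy: set 389 − 2P = P + 311 → P* = $26, Q* = 337.
With a per-unit subsidy paid to consumers, each effectively pays P − 3, so demand becomes Qd = 389 − 2(P − 3).
Solving gives Q = 339 with consumers paying $25 and suppliers receiving $28 (the $3 wedge).
Gain to consumers: $1; to suppliers: $2. (They sum to $3.)

Consumers gain $1 per night; suppliers gain $2 per night.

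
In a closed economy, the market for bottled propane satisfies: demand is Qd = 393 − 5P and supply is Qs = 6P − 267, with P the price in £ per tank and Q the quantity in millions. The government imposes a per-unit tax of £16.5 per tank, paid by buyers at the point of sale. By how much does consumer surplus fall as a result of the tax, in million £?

Before the tax: set 393 − 5P = 6P − 267 → P* = £60, Q* = 93.
With the tax collected from buyers, demand (in seller-price terms) shifts: Qd = 393 − 5(P + 16.5).
Solving gives Q = 48 with buyers paying £69 and sellers receiving £52.5 (the £16.5 wedge).
ΔCS is the trapezoid between Q = 48 and Q = 93 of height £9: ½ · (93 + 48) · 9 = £634.5.

Consumer surplus falls by £634.5 million.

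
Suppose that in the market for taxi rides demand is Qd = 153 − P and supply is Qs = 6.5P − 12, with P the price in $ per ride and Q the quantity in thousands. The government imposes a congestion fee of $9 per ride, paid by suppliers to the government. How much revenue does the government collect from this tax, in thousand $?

Without the tax, 153 − P = 6.5P − 12 gives 7.5P = 165, so P* = $22 and Q* = 131.
With the tax collected from suppliers, supply shifts: Qs = 6.5(P − 9) − 12.
Solving gives Q = 123.2 with buyers paying $29.8 and suppliers receiving $20.8 (the $9 wedge).
Revenue = t · Q = 9 · 123.2 = $1108.8.

Tax revenue = $1108.8 thousand.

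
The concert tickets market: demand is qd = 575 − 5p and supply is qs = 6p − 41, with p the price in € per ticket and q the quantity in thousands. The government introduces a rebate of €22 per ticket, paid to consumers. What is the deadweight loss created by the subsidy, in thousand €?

Without the subsidy, 575 − 5p = 6p − 41 gives 11p = 616, so p* = €56 and q* = 295.
With a per-unit subsidy paid to consumers, each effectively pays p − 22, so demand becomes qd = 575 − 5(p − 22).
New equilibrium: consumers pay €44, sellers receive €66, q = 355. (Wedge: pb − ps = −22.)
Quantity rises by |ΔQ| = |295 − 355| = 60.
DWL = ½ · t · |ΔQ| = ½ · 22 · 60 = €660.

Deadweight loss = €660 thousand.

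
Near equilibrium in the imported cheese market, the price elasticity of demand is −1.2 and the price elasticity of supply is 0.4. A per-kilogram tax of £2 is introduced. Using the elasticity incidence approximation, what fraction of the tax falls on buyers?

Buyers' share ≈ 0.25.

Incidence ratio: buyers' share ≈ εs / (εs + |εd|) = 0.4 / (0.4 + 1.2) = 0.25.
Supply is the less elastic side, so buyers bear the smaller share.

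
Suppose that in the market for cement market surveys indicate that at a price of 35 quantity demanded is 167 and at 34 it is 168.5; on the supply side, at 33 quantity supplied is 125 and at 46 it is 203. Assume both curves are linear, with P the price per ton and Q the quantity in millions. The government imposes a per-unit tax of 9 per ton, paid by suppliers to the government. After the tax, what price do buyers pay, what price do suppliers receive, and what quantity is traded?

Demand slope: (168.5 − 167)/(34 − 35) = -1.5, so Qd = 219.5 − 1.5P.
Supply slope: (203 − 125)/(46 − 33) = 6, so Qs = 6P − 73.
Without the tax, 219.5 − 1.5P = 6P − 73 gives 7.5P = 292.5, so P* = 39 and Q* = 161.
With the tax collected from suppliers, supply shifts: Qs = 6(P − 9) − 73.
New equilibrium: buyers pay 46.2, suppliers receive 37.2, Q = 150.2. (Wedge: Pb − Ps = 9.)

Buyers pay 46.2; suppliers receive 37.2; quantity = 150.2.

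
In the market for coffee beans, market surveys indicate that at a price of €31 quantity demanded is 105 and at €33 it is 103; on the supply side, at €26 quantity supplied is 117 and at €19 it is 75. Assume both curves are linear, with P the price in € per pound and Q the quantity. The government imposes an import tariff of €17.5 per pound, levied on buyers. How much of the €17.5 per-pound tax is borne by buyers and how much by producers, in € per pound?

Buyers bear €15 per pound; producers bear €2.5 per pound.

Demand slope: (103 − 105)/(33 − 31) = -1, so Qd = 136 − P.
Supply slope: (75 − 117)/(19 − 26) = 6, so Qs = 6P − 39.
Without the tax, 136 − P = 6P − 39 gives 7P = 175, so P* = €25 and Q* = 111.
With the tax collected from buyers, demand (in seller-price terms) shifts: Qd = 136 − (P + 17.5).
New equilibrium: buyers pay €40, producers receive €22.5, Q = 96. (Wedge: Pb − Ps = 17.5.)
Burden on buyers: €15; on producers: €2.5. (They sum to €17.5.)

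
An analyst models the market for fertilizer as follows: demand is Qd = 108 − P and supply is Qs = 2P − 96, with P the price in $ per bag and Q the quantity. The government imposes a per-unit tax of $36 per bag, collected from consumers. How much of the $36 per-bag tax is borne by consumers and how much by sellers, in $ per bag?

Consumers bear $24 per bag; sellers bear $12 per bag.

Without the tax, 108 − P = 2P − 96 gives 3P = 204, so P* = $68 and Q* = 40.
With the tax collected from consumers, demand (in seller-price terms) shifts: Qd = 108 − (P + 36).
New equilibrium: consumers pay $92, sellers receive $56, Q = 16. (Wedge: Pb − Ps = 36.)
Burden on consumers: $24; on sellers: $12. (They sum to $36.)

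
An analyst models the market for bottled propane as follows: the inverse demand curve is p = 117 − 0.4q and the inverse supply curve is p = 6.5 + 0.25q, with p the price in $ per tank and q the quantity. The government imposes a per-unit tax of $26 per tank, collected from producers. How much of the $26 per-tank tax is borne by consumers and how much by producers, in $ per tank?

Rewrite in direct form: qd = 292.5 − 2.5p and qs = 4p − 26.
Before the tax: set 292.5 − 2.5p = 4p − 26 → p* = $49, q* = 170.
With the tax collected from producers, supply shifts: qs = 4(p − 26) − 26.
New equilibrium: consumers pay $65, producers receive $39, q = 130. (Wedge: pb − ps = 26.)
Burden on consumers: $16; on producers: $10. (They sum to $26.)

Consumers bear $16 per tank; producers bear $10 per tank.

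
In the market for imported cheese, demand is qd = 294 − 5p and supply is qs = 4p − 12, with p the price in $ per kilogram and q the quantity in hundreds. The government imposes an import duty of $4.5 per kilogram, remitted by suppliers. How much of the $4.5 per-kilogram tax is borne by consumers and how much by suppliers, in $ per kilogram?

Consumers bear $2 per kilogram; suppliers bear $2.5 per kilogram.

Without the tax, 294 − 5p = 4p − 12 gives 9p = 306, so p* = $34 and q* = 124.
With the tax collected from suppliers, supply shifts: qs = 4(p − 4.5) − 12.
Solving gives q = 114 with consumers paying $36 and suppliers receiving $31.5 (the $4.5 wedge).
Burden on consumers: $2; on suppliers: $2.5. (They sum to $4.5.)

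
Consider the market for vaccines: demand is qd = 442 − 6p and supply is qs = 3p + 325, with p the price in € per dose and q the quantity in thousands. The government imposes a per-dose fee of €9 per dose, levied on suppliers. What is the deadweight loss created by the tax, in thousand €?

Deadweight loss = €81 thousand.

Before the tax: set 442 − 6p = 3p + 325 → p* = €13, q* = 364.
With the tax collected from suppliers, supply shifts: qs = 3(p − 9) + 325.
Solving gives q = 346 with buyers paying €16 and suppliers receiving €7 (the €9 wedge).
Quantity falls by |ΔQ| = |364 − 346| = 18.
DWL = ½ · t · |ΔQ| = ½ · 9 · 18 = €81.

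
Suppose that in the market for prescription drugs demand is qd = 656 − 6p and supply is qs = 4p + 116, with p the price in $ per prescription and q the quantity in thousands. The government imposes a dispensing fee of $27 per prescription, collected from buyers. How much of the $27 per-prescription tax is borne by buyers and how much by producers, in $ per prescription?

Without the tax, 656 − 6p = 4p + 116 gives 10p = 540, so p* = $54 and q* = 332.
With the tax collected from buyers, demand (in seller-price terms) shifts: qd = 656 − 6(p + 27).
Solving gives q = 267.2 with buyers paying $64.8 and producers receiving $37.8 (the $27 wedge).
Burden on buyers: $10.8; on producers: $16.2. (They sum to $27.)

Buyers bear $10.8 per prescription; producers bear $16.2 per prescription.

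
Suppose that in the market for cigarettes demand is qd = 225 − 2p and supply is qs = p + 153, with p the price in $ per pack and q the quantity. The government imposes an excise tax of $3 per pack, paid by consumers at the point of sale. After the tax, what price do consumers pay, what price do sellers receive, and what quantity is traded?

Consumers pay $25; sellers receive $22; quantity = 175.

Without the tax, 225 − 2p = p + 153 gives 3p = 72, so p* = $24 and q* = 177.
With the tax collected from consumers, demand (in seller-price terms) shifts: qd = 225 − 2(p + 3).
Solving gives q = 175 with consumers paying $25 and sellers receiving $22 (the $3 wedge).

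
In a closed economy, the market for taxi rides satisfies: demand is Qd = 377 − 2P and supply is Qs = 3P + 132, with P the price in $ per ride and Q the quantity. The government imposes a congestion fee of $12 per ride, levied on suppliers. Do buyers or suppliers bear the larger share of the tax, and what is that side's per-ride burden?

Buyers bear the larger share: $7.2 per ride.

Without the tax, 377 − 2P = 3P + 132 gives 5P = 245, so P* = $49 and Q* = 279.
With the tax collected from suppliers, supply shifts: Qs = 3(P − 12) + 132.
New equilibrium: buyers pay $56.2, suppliers receive $44.2, Q = 264.6. (Wedge: Pb − Ps = 12.)
Per-ride burden: buyers $7.2, suppliers $4.8.
Buyers take the larger share because demand is less price-elastic here (demand slope 2 vs supply slope 3).
The less price-elastic side of the market bears the larger share of a per-unit tax.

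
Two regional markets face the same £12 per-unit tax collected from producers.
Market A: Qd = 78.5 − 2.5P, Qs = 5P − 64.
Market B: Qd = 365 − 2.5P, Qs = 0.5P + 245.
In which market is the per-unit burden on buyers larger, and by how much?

Market A, by £6.

Market A: pre-tax P* = £19, Q* = 31; post-tax Q = 11; per-unit burden on buyers = £8.
Market B: pre-tax P* = £40, Q* = 265; post-tax Q = 260; per-unit burden on buyers = £2.
Difference: £8 vs £2 → market A is larger by £6.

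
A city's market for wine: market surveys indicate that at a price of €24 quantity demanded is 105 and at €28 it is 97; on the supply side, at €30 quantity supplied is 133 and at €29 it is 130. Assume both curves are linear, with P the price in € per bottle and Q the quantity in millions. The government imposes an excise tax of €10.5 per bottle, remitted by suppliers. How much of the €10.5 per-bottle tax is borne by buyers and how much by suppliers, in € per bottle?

Demand slope: (97 − 105)/(28 − 24) = -2, so Qd = 153 − 2P.
Supply slope: (130 − 133)/(29 − 30) = 3, so Qs = 3P + 43.
Before the tax: set 153 − 2P = 3P + 43 → P* = €22, Q* = 109.
With the tax collected from suppliers, supply shifts: Qs = 3(P − 10.5) + 43.
New equilibrium: buyers pay €28.3, suppliers receive €17.8, Q = 96.4. (Wedge: Pb − Ps = 10.5.)
Burden on buyers: €6.3; on suppliers: €4.2. (They sum to €10.5.)
The less price-elastic side of the market bears the larger share of a per-unit tax.

Buyers bear €6.3 per bottle; suppliers bear €4.2 per bottle.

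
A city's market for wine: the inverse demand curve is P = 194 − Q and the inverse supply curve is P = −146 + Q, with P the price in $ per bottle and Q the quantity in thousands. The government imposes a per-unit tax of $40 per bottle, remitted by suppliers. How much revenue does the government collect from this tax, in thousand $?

Tax revenue = $6000 thousand.

Rewrite in direct form: Qd = 194 − P and Qs = P + 146.
Before the tax: set 194 − P = P + 146 → P* = $24, Q* = 170.
With the tax collected from suppliers, supply shifts: Qs = (P − 40) + 146.
New equilibrium: consumers pay $44, suppliers receive $4, Q = 150. (Wedge: Pb − Ps = 40.)
Revenue = t · Q = 40 · 150 = $6000.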